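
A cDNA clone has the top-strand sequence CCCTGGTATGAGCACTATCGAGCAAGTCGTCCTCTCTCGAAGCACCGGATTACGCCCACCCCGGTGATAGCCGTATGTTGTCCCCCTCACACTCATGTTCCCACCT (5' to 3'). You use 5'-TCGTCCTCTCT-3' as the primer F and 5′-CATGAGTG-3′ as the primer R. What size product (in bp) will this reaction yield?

71 bp

Scanning the template, TCGTCCTCTCT occurs at positions 27–37; this primer anneals to the bottom strand there with its 3' end pointing downstream.
Reverse complement of the reverse primer: CACTCATG. This occurs on the top strand at positions 90–97.
Amplicon spans positions 27–97: 71 bp.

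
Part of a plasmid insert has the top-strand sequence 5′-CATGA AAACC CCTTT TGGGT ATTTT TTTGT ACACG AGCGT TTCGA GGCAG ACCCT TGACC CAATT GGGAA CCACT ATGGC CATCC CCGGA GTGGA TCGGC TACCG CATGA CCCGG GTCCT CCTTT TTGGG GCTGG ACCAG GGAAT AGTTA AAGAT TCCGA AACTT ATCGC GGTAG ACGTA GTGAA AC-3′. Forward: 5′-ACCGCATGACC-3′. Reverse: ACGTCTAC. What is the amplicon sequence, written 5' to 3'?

Scanning the template, ACCGCATGACC occurs at positions 102–112; this primer anneals to the bottom strand there with its 3' end pointing downstream.
Reverse complement of the reverse primer: GTAGACGT. This occurs on the top strand at positions 172–179.
The product is the template from position 102 through 179 (78 bp).

5'-ACCGCATGACCCGGGTCCTCCTTTTTGGGGCTGGACCAGGGAATAGTTAAAGATTCCGAAACTTATCGCGGTAGACGT-3'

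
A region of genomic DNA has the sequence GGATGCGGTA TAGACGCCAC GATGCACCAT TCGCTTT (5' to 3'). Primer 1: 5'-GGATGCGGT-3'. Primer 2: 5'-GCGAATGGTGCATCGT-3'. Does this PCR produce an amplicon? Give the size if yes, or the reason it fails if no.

Primer 1 (GGATGCGGT) matches the top strand at positions 1–9; it acts as a forward primer.
Primer 2's reverse complement is ACGATGCACCATTCGC, matching the top strand at positions 19–34; it acts as a reverse primer.
The 3' ends face each other across positions 1–34, giving a 34 bp product.

Yes — a 34 bp product.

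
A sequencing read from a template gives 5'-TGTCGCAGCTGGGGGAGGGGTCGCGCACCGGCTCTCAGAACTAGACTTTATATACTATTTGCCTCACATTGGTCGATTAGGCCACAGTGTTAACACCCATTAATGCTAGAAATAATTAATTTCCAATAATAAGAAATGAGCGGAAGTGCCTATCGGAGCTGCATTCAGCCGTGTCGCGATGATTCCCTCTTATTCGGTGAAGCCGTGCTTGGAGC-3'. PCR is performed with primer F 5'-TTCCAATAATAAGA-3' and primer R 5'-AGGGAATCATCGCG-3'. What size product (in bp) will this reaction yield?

68 bp

The forward primer matches the template at positions 121–134.
The reverse primer's reverse complement is CGCGATGATTCCCT, which matches the template at positions 175–188.
Amplicon spans positions 121–188: 68 bp.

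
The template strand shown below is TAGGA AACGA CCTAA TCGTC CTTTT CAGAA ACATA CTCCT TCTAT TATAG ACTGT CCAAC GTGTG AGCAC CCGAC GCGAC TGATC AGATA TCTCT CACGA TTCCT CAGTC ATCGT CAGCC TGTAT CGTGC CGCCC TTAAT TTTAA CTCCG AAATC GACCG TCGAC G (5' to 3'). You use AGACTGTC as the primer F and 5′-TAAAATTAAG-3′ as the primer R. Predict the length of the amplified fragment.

Scanning the template, AGACTGTC occurs at positions 49–56; this primer anneals to the bottom strand there with its 3' end pointing downstream.
Taking the reverse complement of TAAAATTAAG gives CTTAATTTTA, found at positions 135–144 on the template; the primer anneals here to the top strand with its 3' end pointing upstream.
The product runs from position 49 to position 144, so its length is 144 − 49 + 1 = 96 bp.

96 bp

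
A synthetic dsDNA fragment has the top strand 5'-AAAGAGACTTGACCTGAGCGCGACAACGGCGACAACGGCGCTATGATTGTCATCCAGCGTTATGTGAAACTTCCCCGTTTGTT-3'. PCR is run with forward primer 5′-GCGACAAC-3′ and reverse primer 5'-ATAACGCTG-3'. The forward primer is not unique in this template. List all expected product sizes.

44 bp, 35 bp

The forward primer GCGACAAC matches the top strand at positions 20–27, 29–36.
The reverse primer's reverse complement is CAGCGTTAT, matching at positions 55–63.
Each forward site pairs with the reverse site to give a product ending at position 63: sizes 44, 35 bp.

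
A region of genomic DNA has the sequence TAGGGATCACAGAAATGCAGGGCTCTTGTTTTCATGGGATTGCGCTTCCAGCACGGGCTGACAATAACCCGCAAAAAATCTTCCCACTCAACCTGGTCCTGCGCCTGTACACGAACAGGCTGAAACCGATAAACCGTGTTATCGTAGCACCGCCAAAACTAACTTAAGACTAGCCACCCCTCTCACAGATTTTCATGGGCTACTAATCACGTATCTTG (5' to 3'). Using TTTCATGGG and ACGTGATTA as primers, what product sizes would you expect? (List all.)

183 bp, 22 bp

The forward primer TTTCATGGG matches the top strand at positions 30–38, 191–199.
The reverse primer's reverse complement is TAATCACGT, matching at positions 204–212.
Each forward site pairs with the reverse site to give a product ending at position 212: sizes 183, 22 bp.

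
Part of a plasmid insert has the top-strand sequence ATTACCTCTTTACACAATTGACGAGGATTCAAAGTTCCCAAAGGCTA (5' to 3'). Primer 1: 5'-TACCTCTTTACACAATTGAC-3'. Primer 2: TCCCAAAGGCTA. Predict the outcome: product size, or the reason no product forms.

Primer 1 (TACCTCTTTACACAATTGAC) matches the top strand at positions 3–22 (3' end points downstream).
Primer 2 (TCCCAAAGGCTA) also matches the top strand directly, at positions 36–47 — its reverse complement TAGCCTTTGGGA is not present.
Both primers anneal to the bottom strand with 3' ends pointing the same way, so neither can prime synthesis back toward the other.

No product — both primers anneal to the same strand and extend in the same direction.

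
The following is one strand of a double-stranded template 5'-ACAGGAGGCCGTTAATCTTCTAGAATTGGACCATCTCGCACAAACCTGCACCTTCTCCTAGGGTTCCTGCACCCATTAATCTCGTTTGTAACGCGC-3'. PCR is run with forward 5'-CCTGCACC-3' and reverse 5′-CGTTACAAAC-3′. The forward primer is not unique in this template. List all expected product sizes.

49 bp, 28 bp

The forward primer CCTGCACC matches the top strand at positions 45–52, 66–73.
The reverse primer's reverse complement is GTTTGTAACG, matching at positions 84–93.
Each forward site pairs with the reverse site to give a product ending at position 93: sizes 49, 28 bp.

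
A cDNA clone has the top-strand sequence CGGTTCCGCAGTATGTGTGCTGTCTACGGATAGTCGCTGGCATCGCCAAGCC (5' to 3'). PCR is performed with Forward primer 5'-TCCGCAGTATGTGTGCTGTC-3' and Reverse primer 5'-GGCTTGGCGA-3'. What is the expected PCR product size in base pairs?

Scanning the template, TCCGCAGTATGTGTGCTGTC occurs at positions 5–24; this primer anneals to the bottom strand there with its 3' end pointing downstream.
Reverse complement of the reverse primer: TCGCCAAGCC. This occurs on the top strand at positions 43–52.
Amplicon spans positions 5–52: 48 bp.

48 bp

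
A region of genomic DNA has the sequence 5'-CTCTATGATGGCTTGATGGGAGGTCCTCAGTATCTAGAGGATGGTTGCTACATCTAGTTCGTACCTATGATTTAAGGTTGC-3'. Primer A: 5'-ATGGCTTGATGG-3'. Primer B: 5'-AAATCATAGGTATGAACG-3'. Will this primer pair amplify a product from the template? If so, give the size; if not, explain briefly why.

Primer B (AAATCATAGGTATGAACG) does not match the top strand, and its reverse complement CGTTCATACCTATGATTT does not match either.
With no annealing site for primer B, no amplification occurs.

No product — primer B has no binding site in the template.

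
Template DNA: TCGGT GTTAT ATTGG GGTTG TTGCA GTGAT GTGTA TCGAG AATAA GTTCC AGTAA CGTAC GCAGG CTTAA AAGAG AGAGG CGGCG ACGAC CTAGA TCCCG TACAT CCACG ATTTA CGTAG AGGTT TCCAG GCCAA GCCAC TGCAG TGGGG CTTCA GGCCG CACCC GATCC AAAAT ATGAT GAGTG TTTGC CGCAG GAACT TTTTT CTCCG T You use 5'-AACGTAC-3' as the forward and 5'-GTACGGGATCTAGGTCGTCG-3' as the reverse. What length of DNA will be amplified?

50 bp

Forward primer AACGTAC is found on the top strand at positions 54–60.
Taking the reverse complement of GTACGGGATCTAGGTCGTCG gives CGACGACCTAGATCCCGTAC, found at positions 84–103 on the template; the primer anneals here to the top strand with its 3' end pointing upstream.
Product length = (reverse-primer end) − (forward-primer start) + 1 = 103 − 54 + 1 = 50 bp.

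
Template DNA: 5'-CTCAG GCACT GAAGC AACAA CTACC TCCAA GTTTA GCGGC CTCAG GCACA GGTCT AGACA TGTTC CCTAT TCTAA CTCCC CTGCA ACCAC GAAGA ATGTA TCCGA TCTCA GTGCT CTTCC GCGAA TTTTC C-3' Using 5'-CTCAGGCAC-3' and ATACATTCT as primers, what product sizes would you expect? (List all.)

101 bp, 61 bp

The forward primer CTCAGGCAC matches the top strand at positions 1–9, 41–49.
The reverse primer's reverse complement is AGAATGTAT, matching at positions 93–101.
Each forward site pairs with the reverse site to give a product ending at position 101: sizes 101, 61 bp.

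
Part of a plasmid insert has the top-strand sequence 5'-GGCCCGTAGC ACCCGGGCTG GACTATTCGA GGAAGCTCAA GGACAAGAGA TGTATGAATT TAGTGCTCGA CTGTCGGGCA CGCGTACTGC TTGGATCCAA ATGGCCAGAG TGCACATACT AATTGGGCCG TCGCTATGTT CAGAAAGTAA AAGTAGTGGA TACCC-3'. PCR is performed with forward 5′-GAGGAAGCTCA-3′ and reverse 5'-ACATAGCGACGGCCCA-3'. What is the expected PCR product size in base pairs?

111 bp

The forward primer matches the template at positions 29–39.
Taking the reverse complement of ACATAGCGACGGCCCA gives TGGGCCGTCGCTATGT, found at positions 124–139 on the template; the primer anneals here to the top strand with its 3' end pointing upstream.
Product length = (reverse-primer end) − (forward-primer start) + 1 = 139 − 29 + 1 = 111 bp.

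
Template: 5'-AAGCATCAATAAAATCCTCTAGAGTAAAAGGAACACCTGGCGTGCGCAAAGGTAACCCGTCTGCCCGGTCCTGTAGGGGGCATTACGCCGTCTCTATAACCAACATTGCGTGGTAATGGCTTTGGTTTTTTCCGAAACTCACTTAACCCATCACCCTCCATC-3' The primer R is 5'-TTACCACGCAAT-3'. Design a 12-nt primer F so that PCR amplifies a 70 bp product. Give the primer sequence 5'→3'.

The reverse primer's reverse complement ATTGCGTGGTAA matches the template at positions 105–116, so the product ends at position 116.
A 70 bp product then starts at position 116 − 70 + 1 = 47.
The forward primer is identical to the top strand there: CAAAGGTAACCC.

5'-CAAAGGTAACCC-3'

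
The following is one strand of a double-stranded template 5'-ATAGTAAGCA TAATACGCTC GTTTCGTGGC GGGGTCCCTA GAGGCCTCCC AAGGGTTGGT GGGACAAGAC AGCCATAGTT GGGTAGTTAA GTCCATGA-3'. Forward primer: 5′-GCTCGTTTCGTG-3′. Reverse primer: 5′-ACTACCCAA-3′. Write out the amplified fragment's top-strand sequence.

5'-GCTCGTTTCGTGGCGGGGTCCCTAGAGGCCTCCCAAGGGTTGGTGGGACAAGACAGCCATAGTTGGGTAGT-3'

Forward primer GCTCGTTTCGTG is found on the top strand at positions 17–28.
Reverse complement of the reverse primer: TTGGGTAGT. This occurs on the top strand at positions 79–87.
The product is the template from position 17 through 87 (71 bp).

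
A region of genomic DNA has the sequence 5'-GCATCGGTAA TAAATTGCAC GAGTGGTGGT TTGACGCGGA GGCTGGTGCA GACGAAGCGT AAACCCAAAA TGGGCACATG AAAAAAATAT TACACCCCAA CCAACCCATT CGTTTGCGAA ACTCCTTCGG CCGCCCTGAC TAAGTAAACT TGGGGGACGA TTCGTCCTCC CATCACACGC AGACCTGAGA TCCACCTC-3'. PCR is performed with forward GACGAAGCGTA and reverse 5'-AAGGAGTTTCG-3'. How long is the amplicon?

77 bp

Forward primer GACGAAGCGTA is found on the top strand at positions 51–61.
Reverse complement of the reverse primer: CGAAACTCCTT. This occurs on the top strand at positions 117–127.
Amplicon spans positions 51–127: 77 bp.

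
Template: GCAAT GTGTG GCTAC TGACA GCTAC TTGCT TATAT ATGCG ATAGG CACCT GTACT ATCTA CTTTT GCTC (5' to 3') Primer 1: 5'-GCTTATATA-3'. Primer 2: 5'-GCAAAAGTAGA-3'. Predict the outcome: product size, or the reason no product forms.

Yes — a 40 bp product.

Primer 1 (GCTTATATA) matches the top strand at positions 28–36; it acts as a forward primer.
Primer 2's reverse complement is TCTACTTTTGC, matching the top strand at positions 57–67; it acts as a reverse primer.
The 3' ends face each other across positions 28–67, giving a 40 bp product.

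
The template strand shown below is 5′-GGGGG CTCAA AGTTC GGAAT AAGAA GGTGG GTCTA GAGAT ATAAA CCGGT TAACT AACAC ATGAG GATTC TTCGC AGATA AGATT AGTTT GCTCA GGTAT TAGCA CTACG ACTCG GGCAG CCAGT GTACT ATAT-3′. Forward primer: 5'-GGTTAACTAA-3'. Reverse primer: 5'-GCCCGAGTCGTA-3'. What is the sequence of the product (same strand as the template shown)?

5'-GGTTAACTAACACATGAGGATTCTTCGCAGATAAGATTAGTTTGCTCAGGTATTAGCACTACGACTCGGGC-3'

Scanning the template, GGTTAACTAA occurs at positions 48–57; this primer anneals to the bottom strand there with its 3' end pointing downstream.
The reverse primer's reverse complement is TACGACTCGGGC, which matches the template at positions 107–118.
The product is the template from position 48 through 118 (71 bp).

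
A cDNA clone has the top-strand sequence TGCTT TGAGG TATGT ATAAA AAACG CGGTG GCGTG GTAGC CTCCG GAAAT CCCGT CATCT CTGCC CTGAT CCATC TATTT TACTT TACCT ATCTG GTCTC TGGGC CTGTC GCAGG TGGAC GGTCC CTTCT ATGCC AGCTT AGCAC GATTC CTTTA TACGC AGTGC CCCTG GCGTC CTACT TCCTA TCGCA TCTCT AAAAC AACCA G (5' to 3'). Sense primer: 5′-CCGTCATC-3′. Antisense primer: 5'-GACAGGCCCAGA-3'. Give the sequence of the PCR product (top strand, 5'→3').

5'-CCGTCATCTCTGCCCTGATCCATCTATTTTACTTTACCTATCTGGTCTCTGGGCCTGTC-3'

Scanning the template, CCGTCATC occurs at positions 52–59; this primer anneals to the bottom strand there with its 3' end pointing downstream.
Taking the reverse complement of GACAGGCCCAGA gives TCTGGGCCTGTC, found at positions 99–110 on the template; the primer anneals here to the top strand with its 3' end pointing upstream.
The product is the template from position 52 through 110 (59 bp).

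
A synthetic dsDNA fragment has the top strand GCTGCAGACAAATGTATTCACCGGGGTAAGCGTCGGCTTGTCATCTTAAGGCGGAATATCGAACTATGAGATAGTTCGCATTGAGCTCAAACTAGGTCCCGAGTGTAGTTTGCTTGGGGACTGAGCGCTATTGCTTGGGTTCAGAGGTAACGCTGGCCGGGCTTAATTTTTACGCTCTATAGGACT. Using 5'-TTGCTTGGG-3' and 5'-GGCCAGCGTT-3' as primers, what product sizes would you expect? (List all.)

The forward primer TTGCTTGGG matches the top strand at positions 110–118, 131–139.
The reverse primer's reverse complement is AACGCTGGCC, matching at positions 149–158.
Each forward site pairs with the reverse site to give a product ending at position 158: sizes 49, 28 bp.

49 bp, 28 bp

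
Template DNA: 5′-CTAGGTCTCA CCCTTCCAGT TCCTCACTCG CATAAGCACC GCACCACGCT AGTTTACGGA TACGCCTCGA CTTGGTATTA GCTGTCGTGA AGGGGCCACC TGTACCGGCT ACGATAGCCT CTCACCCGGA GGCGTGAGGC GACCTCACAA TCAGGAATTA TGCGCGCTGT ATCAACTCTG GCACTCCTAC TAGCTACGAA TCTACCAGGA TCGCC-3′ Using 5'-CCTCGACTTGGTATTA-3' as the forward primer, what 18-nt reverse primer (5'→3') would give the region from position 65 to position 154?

5'-CTGATTGTGAGGTCGCCT-3'

The product's 3' end on the top strand is position 154.
The reverse primer anneals to the top strand over positions 137–154, i.e. to AGGCGACCTCACAATCAG.
Its sequence written 5'→3' is the reverse complement: CTGATTGTGAGGTCGCCT.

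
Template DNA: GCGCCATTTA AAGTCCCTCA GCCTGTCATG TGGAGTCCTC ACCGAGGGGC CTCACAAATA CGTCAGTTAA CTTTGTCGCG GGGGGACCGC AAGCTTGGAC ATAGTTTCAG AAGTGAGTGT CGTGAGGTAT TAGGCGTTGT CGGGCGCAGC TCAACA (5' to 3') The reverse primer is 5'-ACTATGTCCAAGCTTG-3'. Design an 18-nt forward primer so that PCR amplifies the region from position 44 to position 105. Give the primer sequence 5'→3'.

The reverse primer's reverse complement CAAGCTTGGACATAGT matches the template at positions 90–105; the product starts at position 44.
The forward primer is identical to the top strand over positions 44–61: GAGGGGCCTCACAAATAC.

5'-GAGGGGCCTCACAAATAC-3'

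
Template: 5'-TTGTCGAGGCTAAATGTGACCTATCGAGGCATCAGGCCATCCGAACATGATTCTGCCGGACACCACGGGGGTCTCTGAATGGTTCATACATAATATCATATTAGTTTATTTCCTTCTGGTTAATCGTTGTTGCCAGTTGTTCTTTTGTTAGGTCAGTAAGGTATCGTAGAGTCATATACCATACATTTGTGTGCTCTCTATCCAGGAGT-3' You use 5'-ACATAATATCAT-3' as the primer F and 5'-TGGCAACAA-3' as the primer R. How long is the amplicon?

48 bp

Scanning the template, ACATAATATCAT occurs at positions 88–99; this primer anneals to the bottom strand there with its 3' end pointing downstream.
Taking the reverse complement of TGGCAACAA gives TTGTTGCCA, found at positions 127–135 on the template; the primer anneals here to the top strand with its 3' end pointing upstream.
Product length = (reverse-primer end) − (forward-primer start) + 1 = 135 − 88 + 1 = 48 bp.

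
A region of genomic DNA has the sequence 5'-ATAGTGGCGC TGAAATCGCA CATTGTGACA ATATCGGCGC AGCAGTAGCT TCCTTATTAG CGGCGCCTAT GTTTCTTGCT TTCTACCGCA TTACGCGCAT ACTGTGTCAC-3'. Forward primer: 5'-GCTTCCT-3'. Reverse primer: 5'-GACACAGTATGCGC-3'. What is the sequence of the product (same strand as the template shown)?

5'-GCTTCCTTATTAGCGGCGCCTATGTTTCTTGCTTTCTACCGCATTACGCGCATACTGTGTC-3'

The forward primer matches the template at positions 48–54.
The reverse primer's reverse complement is GCGCATACTGTGTC, which matches the template at positions 95–108.
The product is the template from position 48 through 108 (61 bp).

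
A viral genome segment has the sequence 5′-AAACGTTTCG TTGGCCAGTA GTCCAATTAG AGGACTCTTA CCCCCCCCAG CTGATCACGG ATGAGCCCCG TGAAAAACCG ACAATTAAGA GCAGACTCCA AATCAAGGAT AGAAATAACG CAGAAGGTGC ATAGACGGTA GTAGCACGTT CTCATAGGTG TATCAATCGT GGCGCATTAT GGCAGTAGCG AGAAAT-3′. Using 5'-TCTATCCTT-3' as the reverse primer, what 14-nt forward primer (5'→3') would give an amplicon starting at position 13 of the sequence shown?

The reverse primer's reverse complement AAGGATAGA matches the template at positions 105–113; the product starts at position 13.
The forward primer is identical to the top strand over positions 13–26: GGCCAGTAGTCCAA.

5'-GGCCAGTAGTCCAA-3'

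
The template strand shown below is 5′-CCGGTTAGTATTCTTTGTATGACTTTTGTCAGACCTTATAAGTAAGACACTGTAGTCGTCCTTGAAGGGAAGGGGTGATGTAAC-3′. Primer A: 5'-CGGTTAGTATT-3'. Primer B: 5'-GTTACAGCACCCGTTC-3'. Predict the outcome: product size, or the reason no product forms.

No product — primer B has no binding site in the template.

Primer B (GTTACAGCACCCGTTC) does not match the top strand, and its reverse complement GAACGGGTGCTGTAAC does not match either.
With no annealing site for primer B, no amplification occurs.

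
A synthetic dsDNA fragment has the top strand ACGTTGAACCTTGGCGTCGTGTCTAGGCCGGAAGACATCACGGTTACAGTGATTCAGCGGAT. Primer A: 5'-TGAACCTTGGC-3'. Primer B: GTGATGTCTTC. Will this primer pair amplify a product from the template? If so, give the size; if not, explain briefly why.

Yes — a 37 bp product.

Primer A (TGAACCTTGGC) matches the top strand at positions 5–15; it acts as a forward primer.
Primer B's reverse complement is GAAGACATCAC, matching the top strand at positions 31–41; it acts as a reverse primer.
The 3' ends face each other across positions 5–41, giving a 37 bp product.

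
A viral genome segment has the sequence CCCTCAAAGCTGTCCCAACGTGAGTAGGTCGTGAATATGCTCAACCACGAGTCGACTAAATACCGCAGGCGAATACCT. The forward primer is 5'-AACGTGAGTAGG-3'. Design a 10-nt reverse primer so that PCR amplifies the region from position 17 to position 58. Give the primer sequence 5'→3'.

5'-TAGTCGACTC-3'

The product's 3' end on the top strand is position 58.
The reverse primer anneals to the top strand over positions 49–58, i.e. to GAGTCGACTA.
Its sequence written 5'→3' is the reverse complement: TAGTCGACTC.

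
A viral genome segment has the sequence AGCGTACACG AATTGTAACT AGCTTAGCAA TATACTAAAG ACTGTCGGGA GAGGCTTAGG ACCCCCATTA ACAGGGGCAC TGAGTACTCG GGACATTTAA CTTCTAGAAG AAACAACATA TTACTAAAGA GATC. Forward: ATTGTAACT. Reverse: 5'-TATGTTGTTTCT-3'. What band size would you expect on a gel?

Scanning the template, ATTGTAACT occurs at positions 12–20; this primer anneals to the bottom strand there with its 3' end pointing downstream.
The reverse primer's reverse complement is AGAAACAACATA, which matches the template at positions 109–120.
The product runs from position 12 to position 120, so its length is 120 − 12 + 1 = 109 bp.

109 bp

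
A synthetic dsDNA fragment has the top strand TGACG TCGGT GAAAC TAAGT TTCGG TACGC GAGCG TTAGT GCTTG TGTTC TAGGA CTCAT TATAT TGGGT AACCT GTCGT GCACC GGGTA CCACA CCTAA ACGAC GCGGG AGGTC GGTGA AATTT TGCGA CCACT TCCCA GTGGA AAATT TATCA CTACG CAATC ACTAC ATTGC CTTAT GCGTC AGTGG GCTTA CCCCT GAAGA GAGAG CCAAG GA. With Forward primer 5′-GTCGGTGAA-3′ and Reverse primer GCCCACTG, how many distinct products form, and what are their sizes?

Two products: 188 bp, 80 bp

The forward primer GTCGGTGAA matches the top strand at positions 5–13, 113–121.
The reverse primer's reverse complement is CAGTGGGC, matching at positions 185–192.
Each forward site pairs with the reverse site to give a product ending at position 192: sizes 188, 80 bp.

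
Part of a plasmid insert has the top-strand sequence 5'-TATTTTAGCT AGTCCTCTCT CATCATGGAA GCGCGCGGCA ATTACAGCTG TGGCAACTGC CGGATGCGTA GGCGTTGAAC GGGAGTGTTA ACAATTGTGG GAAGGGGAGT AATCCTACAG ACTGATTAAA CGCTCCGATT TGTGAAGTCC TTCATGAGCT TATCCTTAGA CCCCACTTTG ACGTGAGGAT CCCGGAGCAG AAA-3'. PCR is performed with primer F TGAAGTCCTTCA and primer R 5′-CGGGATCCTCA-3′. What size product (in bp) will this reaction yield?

52 bp

The forward primer matches the template at positions 143–154.
Taking the reverse complement of CGGGATCCTCA gives TGAGGATCCCG, found at positions 184–194 on the template; the primer anneals here to the top strand with its 3' end pointing upstream.
Amplicon spans positions 143–194: 52 bp.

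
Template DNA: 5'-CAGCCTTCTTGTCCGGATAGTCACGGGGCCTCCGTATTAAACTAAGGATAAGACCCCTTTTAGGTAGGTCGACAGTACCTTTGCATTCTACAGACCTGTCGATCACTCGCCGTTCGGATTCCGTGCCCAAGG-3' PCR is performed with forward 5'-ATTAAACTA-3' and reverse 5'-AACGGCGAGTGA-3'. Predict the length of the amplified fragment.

The forward primer matches the template at positions 36–44.
Reverse complement of the reverse primer: TCACTCGCCGTT. This occurs on the top strand at positions 103–114.
The product runs from position 36 to position 114, so its length is 114 − 36 + 1 = 79 bp.

79 bp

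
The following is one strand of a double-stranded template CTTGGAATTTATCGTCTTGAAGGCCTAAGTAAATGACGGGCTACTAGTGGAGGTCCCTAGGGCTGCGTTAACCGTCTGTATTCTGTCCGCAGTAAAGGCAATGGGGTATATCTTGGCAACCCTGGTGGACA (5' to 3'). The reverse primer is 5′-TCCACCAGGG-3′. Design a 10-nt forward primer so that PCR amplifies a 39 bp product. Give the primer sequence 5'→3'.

5'-AGTAAAGGCA-3'

The reverse primer's reverse complement CCCTGGTGGA matches the template at positions 120–129, so the product ends at position 129.
A 39 bp product then starts at position 129 − 39 + 1 = 91.
The forward primer is identical to the top strand there: AGTAAAGGCA.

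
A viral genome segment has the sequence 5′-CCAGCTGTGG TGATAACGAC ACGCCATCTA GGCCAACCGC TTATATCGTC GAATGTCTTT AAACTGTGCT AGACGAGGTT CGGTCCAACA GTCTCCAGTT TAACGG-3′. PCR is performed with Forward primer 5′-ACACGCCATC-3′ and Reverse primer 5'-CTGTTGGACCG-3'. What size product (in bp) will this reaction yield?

Forward primer ACACGCCATC is found on the top strand at positions 19–28.
Taking the reverse complement of CTGTTGGACCG gives CGGTCCAACAG, found at positions 81–91 on the template; the primer anneals here to the top strand with its 3' end pointing upstream.
Product length = (reverse-primer end) − (forward-primer start) + 1 = 91 − 19 + 1 = 73 bp.

73 bp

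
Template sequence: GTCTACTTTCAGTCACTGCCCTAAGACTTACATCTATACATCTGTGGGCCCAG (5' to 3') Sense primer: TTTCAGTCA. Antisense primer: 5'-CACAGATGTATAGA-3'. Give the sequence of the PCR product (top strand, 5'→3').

Scanning the template, TTTCAGTCA occurs at positions 7–15; this primer anneals to the bottom strand there with its 3' end pointing downstream.
The reverse primer's reverse complement is TCTATACATCTGTG, which matches the template at positions 33–46.
The product is the template from position 7 through 46 (40 bp).

5'-TTTCAGTCACTGCCCTAAGACTTACATCTATACATCTGTG-3'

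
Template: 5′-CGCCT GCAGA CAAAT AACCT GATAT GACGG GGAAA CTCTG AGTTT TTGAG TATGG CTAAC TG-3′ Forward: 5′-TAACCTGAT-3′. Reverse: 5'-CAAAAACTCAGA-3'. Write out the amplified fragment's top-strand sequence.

5'-TAACCTGATATGACGGGGAAACTCTGAGTTTTTG-3'

Scanning the template, TAACCTGAT occurs at positions 15–23; this primer anneals to the bottom strand there with its 3' end pointing downstream.
Taking the reverse complement of CAAAAACTCAGA gives TCTGAGTTTTTG, found at positions 37–48 on the template; the primer anneals here to the top strand with its 3' end pointing upstream.
The product is the template from position 15 through 48 (34 bp).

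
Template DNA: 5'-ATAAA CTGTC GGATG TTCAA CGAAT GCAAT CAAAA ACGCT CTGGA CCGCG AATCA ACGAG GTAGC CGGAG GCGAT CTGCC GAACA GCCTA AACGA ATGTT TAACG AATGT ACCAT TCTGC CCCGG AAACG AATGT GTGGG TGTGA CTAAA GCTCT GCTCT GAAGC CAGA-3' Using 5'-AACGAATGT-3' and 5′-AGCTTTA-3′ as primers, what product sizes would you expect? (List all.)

63 bp, 52 bp, 27 bp

The forward primer AACGAATGT matches the top strand at positions 91–99, 102–110, 127–135.
The reverse primer's reverse complement is TAAAGCT, matching at positions 147–153.
Each forward site pairs with the reverse site to give a product ending at position 153: sizes 63, 52, 27 bp.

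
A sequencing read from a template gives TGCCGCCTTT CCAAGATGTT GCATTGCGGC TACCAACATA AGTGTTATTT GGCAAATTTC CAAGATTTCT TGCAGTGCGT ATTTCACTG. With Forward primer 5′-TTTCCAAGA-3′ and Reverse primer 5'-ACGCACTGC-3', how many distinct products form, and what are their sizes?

The forward primer TTTCCAAGA matches the top strand at positions 8–16, 57–65.
The reverse primer's reverse complement is GCAGTGCGT, matching at positions 72–80.
Each forward site pairs with the reverse site to give a product ending at position 80: sizes 73, 24 bp.

Two products: 73 bp, 24 bp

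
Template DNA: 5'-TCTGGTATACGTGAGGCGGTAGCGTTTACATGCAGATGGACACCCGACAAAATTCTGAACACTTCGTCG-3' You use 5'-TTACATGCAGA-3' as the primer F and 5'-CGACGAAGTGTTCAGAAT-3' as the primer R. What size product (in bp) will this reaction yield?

Forward primer TTACATGCAGA is found on the top strand at positions 26–36.
Reverse complement of the reverse primer: ATTCTGAACACTTCGTCG. This occurs on the top strand at positions 52–69.
Product length = (reverse-primer end) − (forward-primer start) + 1 = 69 − 26 + 1 = 44 bp.

44 bp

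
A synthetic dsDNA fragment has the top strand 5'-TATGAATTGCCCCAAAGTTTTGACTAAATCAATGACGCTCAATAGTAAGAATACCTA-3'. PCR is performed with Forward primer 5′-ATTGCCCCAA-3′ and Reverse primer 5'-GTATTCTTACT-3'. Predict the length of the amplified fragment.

49 bp

Scanning the template, ATTGCCCCAA occurs at positions 6–15; this primer anneals to the bottom strand there with its 3' end pointing downstream.
The reverse primer's reverse complement is AGTAAGAATAC, which matches the template at positions 44–54.
Amplicon spans positions 6–54: 49 bp.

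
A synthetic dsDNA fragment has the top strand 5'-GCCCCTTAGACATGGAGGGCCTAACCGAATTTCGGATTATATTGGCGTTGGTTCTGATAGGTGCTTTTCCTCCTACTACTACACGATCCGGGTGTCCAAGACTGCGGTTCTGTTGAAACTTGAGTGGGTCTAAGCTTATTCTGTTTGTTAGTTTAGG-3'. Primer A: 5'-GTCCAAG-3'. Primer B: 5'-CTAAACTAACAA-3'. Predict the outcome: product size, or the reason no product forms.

Primer A (GTCCAAG) matches the top strand at positions 94–100; it acts as a forward primer.
Primer B's reverse complement is TTGTTAGTTTAG, matching the top strand at positions 145–156; it acts as a reverse primer.
The 3' ends face each other across positions 94–156, giving a 63 bp product.

Yes — a 63 bp product.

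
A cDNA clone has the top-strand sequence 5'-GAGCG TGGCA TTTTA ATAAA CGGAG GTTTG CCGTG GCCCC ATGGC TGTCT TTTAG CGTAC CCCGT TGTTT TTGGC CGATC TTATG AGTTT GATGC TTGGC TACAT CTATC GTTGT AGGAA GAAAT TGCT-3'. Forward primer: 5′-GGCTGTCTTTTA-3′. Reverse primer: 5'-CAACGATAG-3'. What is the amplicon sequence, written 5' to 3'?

The forward primer matches the template at positions 43–54.
The reverse primer's reverse complement is CTATCGTTG, which matches the template at positions 106–114.
The product is the template from position 43 through 114 (72 bp).

5'-GGCTGTCTTTTAGCGTACCCCGTTGTTTTTGGCCGATCTTATGAGTTTGATGCTTGGCTACATCTATCGTTG-3'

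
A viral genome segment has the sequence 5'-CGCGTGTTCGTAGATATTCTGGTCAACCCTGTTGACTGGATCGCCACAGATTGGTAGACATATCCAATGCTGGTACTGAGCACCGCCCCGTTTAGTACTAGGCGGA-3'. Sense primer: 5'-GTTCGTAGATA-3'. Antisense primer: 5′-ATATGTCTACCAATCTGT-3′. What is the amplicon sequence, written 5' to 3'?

5'-GTTCGTAGATATTCTGGTCAACCCTGTTGACTGGATCGCCACAGATTGGTAGACATAT-3'

Forward primer GTTCGTAGATA is found on the top strand at positions 6–16.
The reverse primer's reverse complement is ACAGATTGGTAGACATAT, which matches the template at positions 46–63.
The product is the template from position 6 through 63 (58 bp).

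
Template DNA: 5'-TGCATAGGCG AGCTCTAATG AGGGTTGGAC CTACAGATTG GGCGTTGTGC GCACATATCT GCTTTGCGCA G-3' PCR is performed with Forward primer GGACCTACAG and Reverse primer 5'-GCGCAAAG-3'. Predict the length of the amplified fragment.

43 bp

The forward primer matches the template at positions 27–36.
The reverse primer's reverse complement is CTTTGCGC, which matches the template at positions 62–69.
Product length = (reverse-primer end) − (forward-primer start) + 1 = 69 − 27 + 1 = 43 bp.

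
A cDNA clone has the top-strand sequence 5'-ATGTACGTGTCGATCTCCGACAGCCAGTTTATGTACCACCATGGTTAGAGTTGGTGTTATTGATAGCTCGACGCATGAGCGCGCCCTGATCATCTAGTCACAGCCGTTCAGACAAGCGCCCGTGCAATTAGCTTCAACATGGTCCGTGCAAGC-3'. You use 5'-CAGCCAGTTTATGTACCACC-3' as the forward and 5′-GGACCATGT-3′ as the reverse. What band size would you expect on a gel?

125 bp

The forward primer matches the template at positions 21–40.
Taking the reverse complement of GGACCATGT gives ACATGGTCC, found at positions 137–145 on the template; the primer anneals here to the top strand with its 3' end pointing upstream.
Amplicon spans positions 21–145: 125 bp.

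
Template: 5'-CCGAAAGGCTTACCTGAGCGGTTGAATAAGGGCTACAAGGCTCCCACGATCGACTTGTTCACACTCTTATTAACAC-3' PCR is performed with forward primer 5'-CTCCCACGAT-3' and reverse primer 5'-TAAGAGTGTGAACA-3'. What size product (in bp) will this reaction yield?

Scanning the template, CTCCCACGAT occurs at positions 41–50; this primer anneals to the bottom strand there with its 3' end pointing downstream.
The reverse primer's reverse complement is TGTTCACACTCTTA, which matches the template at positions 56–69.
Amplicon spans positions 41–69: 29 bp.

29 bp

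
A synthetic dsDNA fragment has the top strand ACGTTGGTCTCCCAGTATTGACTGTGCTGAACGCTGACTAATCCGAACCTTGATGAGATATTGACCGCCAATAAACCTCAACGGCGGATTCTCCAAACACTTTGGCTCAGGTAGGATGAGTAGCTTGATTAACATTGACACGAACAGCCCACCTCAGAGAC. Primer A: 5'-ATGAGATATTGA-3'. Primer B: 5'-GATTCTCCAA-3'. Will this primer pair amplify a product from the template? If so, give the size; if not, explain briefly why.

Primer A (ATGAGATATTGA) matches the top strand at positions 53–64 (3' end points downstream).
Primer B (GATTCTCCAA) also matches the top strand directly, at positions 87–96 — its reverse complement TTGGAGAATC is not present.
Both primers anneal to the bottom strand with 3' ends pointing the same way, so neither can prime synthesis back toward the other.

No product — both primers anneal to the same strand and extend in the same direction.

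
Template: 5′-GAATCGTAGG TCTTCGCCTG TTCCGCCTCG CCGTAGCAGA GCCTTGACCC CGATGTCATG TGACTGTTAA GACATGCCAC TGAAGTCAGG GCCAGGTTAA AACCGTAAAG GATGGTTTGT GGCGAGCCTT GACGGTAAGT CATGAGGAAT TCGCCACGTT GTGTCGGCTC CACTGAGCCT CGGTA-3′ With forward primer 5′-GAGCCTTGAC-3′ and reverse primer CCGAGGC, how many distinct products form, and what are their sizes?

Two products: 145 bp, 60 bp

The forward primer GAGCCTTGAC matches the top strand at positions 39–48, 124–133.
The reverse primer's reverse complement is GCCTCGG, matching at positions 177–183.
Each forward site pairs with the reverse site to give a product ending at position 183: sizes 145, 60 bp.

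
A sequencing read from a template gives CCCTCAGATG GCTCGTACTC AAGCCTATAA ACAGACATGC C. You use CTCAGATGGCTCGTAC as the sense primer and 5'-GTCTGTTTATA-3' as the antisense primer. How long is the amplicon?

34 bp

Scanning the template, CTCAGATGGCTCGTAC occurs at positions 3–18; this primer anneals to the bottom strand there with its 3' end pointing downstream.
Taking the reverse complement of GTCTGTTTATA gives TATAAACAGAC, found at positions 26–36 on the template; the primer anneals here to the top strand with its 3' end pointing upstream.
The product runs from position 3 to position 36, so its length is 36 − 3 + 1 = 34 bp.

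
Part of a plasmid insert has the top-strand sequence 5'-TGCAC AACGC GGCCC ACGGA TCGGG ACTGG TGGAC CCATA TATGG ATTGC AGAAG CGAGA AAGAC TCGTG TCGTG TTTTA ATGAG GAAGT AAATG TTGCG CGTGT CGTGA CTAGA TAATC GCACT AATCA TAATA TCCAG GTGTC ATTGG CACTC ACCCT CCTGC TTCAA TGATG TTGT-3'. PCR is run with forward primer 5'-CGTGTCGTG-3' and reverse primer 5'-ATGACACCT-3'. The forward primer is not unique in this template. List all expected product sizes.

The forward primer CGTGTCGTG matches the top strand at positions 67–75, 101–109.
The reverse primer's reverse complement is AGGTGTCAT, matching at positions 139–147.
Each forward site pairs with the reverse site to give a product ending at position 147: sizes 81, 47 bp.

81 bp, 47 bp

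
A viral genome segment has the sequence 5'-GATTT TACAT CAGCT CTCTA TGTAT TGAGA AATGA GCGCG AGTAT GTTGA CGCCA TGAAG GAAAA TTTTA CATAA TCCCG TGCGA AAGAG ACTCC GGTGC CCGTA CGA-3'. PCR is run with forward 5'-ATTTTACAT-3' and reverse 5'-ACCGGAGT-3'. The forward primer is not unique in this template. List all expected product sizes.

97 bp, 34 bp

The forward primer ATTTTACAT matches the top strand at positions 2–10, 65–73.
The reverse primer's reverse complement is ACTCCGGT, matching at positions 91–98.
Each forward site pairs with the reverse site to give a product ending at position 98: sizes 97, 34 bp.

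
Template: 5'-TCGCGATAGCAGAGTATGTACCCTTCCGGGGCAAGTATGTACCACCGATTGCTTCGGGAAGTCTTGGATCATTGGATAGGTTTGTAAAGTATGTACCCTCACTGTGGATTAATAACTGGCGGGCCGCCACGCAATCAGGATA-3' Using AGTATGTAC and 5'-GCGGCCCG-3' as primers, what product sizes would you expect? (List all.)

The forward primer AGTATGTAC matches the top strand at positions 13–21, 34–42, 88–96.
The reverse primer's reverse complement is CGGGCCGC, matching at positions 120–127.
Each forward site pairs with the reverse site to give a product ending at position 127: sizes 115, 94, 40 bp.

115 bp, 94 bp, 40 bp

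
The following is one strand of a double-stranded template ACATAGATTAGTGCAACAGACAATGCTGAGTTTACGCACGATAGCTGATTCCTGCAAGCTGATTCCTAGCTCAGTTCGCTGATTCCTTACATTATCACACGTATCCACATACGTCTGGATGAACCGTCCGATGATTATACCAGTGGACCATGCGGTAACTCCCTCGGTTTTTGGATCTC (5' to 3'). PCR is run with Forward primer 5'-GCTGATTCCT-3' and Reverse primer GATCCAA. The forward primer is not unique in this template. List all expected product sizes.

134 bp, 120 bp, 100 bp

The forward primer GCTGATTCCT matches the top strand at positions 44–53, 58–67, 78–87.
The reverse primer's reverse complement is TTGGATC, matching at positions 171–177.
Each forward site pairs with the reverse site to give a product ending at position 177: sizes 134, 120, 100 bp.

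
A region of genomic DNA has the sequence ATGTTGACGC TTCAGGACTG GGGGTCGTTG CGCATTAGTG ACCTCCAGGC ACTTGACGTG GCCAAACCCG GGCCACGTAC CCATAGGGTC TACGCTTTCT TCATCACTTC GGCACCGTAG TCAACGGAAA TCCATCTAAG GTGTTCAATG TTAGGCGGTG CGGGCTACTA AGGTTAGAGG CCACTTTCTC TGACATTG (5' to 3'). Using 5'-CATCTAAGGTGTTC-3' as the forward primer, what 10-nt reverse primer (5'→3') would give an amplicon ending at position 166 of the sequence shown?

The forward primer binds at positions 133–146; the product's 3' end on the top strand is position 166.
The reverse primer anneals to the top strand over positions 157–166, i.e. to GGTGCGGGCT.
Its sequence written 5'→3' is the reverse complement: AGCCCGCACC.

5'-AGCCCGCACC-3'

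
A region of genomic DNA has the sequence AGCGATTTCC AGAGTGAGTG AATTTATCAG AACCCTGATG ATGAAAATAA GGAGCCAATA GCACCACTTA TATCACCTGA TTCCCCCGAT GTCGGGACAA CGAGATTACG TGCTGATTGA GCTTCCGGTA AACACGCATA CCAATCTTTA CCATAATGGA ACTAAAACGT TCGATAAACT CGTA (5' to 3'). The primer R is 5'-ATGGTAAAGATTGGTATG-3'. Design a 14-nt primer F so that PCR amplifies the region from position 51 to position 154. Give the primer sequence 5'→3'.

The reverse primer's reverse complement CATACCAATCTTTACCAT matches the template at positions 137–154; the product starts at position 51.
The forward primer is identical to the top strand over positions 51–64: GGAGCCAATAGCAC.

5'-GGAGCCAATAGCAC-3'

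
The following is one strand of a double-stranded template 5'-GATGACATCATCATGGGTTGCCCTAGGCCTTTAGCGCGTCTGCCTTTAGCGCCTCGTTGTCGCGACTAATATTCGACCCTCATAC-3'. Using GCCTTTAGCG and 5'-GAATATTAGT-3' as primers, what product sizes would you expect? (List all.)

The forward primer GCCTTTAGCG matches the top strand at positions 27–36, 42–51.
The reverse primer's reverse complement is ACTAATATTC, matching at positions 65–74.
Each forward site pairs with the reverse site to give a product ending at position 74: sizes 48, 33 bp.

48 bp, 33 bp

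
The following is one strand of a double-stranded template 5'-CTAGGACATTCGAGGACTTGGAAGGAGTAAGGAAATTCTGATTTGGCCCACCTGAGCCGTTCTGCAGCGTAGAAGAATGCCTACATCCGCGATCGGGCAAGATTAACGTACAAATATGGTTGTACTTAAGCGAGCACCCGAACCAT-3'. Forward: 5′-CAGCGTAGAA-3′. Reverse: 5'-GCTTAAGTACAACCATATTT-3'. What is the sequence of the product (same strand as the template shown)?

5'-CAGCGTAGAAGAATGCCTACATCCGCGATCGGGCAAGATTAACGTACAAATATGGTTGTACTTAAGC-3'

Scanning the template, CAGCGTAGAA occurs at positions 65–74; this primer anneals to the bottom strand there with its 3' end pointing downstream.
Reverse complement of the reverse primer: AAATATGGTTGTACTTAAGC. This occurs on the top strand at positions 112–131.
The product is the template from position 65 through 131 (67 bp).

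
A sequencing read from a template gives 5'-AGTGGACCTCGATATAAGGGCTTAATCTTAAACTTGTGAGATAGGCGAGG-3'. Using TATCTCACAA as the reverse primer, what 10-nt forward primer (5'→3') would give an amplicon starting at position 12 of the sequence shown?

The reverse primer's reverse complement TTGTGAGATA matches the template at positions 34–43; the product starts at position 12.
The forward primer is identical to the top strand over positions 12–21: ATATAAGGGC.

5'-ATATAAGGGC-3'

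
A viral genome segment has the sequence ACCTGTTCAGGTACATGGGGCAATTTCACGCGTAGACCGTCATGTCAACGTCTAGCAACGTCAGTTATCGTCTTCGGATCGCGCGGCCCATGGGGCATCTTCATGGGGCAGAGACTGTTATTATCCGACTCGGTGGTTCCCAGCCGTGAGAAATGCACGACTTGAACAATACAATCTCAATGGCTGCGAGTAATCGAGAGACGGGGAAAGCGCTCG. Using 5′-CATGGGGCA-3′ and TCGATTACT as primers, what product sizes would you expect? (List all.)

184 bp, 109 bp, 96 bp

The forward primer CATGGGGCA matches the top strand at positions 14–22, 89–97, 102–110.
The reverse primer's reverse complement is AGTAATCGA, matching at positions 189–197.
Each forward site pairs with the reverse site to give a product ending at position 197: sizes 184, 109, 96 bp.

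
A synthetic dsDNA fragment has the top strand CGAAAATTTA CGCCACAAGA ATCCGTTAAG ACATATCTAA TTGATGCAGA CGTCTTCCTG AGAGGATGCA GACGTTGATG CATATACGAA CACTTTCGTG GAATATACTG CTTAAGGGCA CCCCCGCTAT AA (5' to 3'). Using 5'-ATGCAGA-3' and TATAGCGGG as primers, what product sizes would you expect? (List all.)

88 bp, 66 bp

The forward primer ATGCAGA matches the top strand at positions 44–50, 66–72.
The reverse primer's reverse complement is CCCGCTATA, matching at positions 123–131.
Each forward site pairs with the reverse site to give a product ending at position 131: sizes 88, 66 bp.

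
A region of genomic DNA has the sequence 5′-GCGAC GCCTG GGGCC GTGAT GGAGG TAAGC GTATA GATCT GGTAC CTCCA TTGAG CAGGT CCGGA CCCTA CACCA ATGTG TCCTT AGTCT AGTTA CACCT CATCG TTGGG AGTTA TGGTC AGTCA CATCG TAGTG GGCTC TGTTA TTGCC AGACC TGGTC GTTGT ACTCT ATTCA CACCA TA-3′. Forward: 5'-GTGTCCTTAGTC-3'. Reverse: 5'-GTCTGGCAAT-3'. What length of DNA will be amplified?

The forward primer matches the template at positions 78–89.
Taking the reverse complement of GTCTGGCAAT gives ATTGCCAGAC, found at positions 145–154 on the template; the primer anneals here to the top strand with its 3' end pointing upstream.
Amplicon spans positions 78–154: 77 bp.

77 bp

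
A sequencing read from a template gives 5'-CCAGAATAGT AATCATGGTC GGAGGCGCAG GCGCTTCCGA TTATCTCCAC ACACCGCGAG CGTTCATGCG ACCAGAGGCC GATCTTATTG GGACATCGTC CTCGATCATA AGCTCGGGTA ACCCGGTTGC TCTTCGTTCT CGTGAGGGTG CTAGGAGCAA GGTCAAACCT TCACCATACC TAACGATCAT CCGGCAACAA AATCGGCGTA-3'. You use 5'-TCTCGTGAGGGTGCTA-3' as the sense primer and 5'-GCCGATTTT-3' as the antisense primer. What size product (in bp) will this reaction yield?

70 bp

Forward primer TCTCGTGAGGGTGCTA is found on the top strand at positions 138–153.
Taking the reverse complement of GCCGATTTT gives AAAATCGGC, found at positions 199–207 on the template; the primer anneals here to the top strand with its 3' end pointing upstream.
Amplicon spans positions 138–207: 70 bp.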